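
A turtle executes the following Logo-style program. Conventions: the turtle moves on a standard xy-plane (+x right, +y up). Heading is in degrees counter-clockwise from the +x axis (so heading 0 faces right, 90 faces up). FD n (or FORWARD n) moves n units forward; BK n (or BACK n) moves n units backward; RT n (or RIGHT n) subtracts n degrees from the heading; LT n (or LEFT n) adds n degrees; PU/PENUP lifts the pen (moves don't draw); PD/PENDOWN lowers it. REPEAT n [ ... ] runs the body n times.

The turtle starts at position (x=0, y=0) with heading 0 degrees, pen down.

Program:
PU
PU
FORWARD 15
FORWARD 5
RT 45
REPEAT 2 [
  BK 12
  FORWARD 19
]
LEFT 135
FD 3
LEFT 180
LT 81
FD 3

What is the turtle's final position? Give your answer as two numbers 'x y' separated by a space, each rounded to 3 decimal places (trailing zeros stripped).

Executing turtle program step by step:
Start: pos=(0,0), heading=0, pen down
PU: pen up
PU: pen up
FD 15: (0,0) -> (15,0) [heading=0, move]
FD 5: (15,0) -> (20,0) [heading=0, move]
RT 45: heading 0 -> 315
REPEAT 2 [
  -- iteration 1/2 --
  BK 12: (20,0) -> (11.515,8.485) [heading=315, move]
  FD 19: (11.515,8.485) -> (24.95,-4.95) [heading=315, move]
  -- iteration 2/2 --
  BK 12: (24.95,-4.95) -> (16.464,3.536) [heading=315, move]
  FD 19: (16.464,3.536) -> (29.899,-9.899) [heading=315, move]
]
LT 135: heading 315 -> 90
FD 3: (29.899,-9.899) -> (29.899,-6.899) [heading=90, move]
LT 180: heading 90 -> 270
LT 81: heading 270 -> 351
FD 3: (29.899,-6.899) -> (32.863,-7.369) [heading=351, move]
Final: pos=(32.863,-7.369), heading=351, 0 segment(s) drawn

Answer: 32.863 -7.369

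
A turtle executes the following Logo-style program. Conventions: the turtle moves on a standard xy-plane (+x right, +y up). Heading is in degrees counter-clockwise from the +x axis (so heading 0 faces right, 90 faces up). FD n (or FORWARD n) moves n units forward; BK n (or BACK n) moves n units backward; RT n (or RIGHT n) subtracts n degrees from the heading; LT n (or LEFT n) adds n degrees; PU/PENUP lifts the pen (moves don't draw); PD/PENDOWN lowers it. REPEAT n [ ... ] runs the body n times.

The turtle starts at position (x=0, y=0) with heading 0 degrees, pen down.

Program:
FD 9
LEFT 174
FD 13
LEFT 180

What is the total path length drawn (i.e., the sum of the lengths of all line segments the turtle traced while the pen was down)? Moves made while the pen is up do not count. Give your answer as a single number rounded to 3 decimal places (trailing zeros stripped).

Answer: 22

Derivation:
Executing turtle program step by step:
Start: pos=(0,0), heading=0, pen down
FD 9: (0,0) -> (9,0) [heading=0, draw]
LT 174: heading 0 -> 174
FD 13: (9,0) -> (-3.929,1.359) [heading=174, draw]
LT 180: heading 174 -> 354
Final: pos=(-3.929,1.359), heading=354, 2 segment(s) drawn

Segment lengths:
  seg 1: (0,0) -> (9,0), length = 9
  seg 2: (9,0) -> (-3.929,1.359), length = 13
Total = 22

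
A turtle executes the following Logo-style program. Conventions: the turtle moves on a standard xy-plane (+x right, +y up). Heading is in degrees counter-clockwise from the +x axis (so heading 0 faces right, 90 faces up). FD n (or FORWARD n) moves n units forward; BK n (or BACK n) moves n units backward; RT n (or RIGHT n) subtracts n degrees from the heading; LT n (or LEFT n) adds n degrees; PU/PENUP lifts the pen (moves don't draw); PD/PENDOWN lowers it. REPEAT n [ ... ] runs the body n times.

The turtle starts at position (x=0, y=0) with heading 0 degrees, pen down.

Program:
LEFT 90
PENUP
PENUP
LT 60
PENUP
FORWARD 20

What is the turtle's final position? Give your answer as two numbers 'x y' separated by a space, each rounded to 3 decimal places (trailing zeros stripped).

Answer: -17.321 10

Derivation:
Executing turtle program step by step:
Start: pos=(0,0), heading=0, pen down
LT 90: heading 0 -> 90
PU: pen up
PU: pen up
LT 60: heading 90 -> 150
PU: pen up
FD 20: (0,0) -> (-17.321,10) [heading=150, move]
Final: pos=(-17.321,10), heading=150, 0 segment(s) drawn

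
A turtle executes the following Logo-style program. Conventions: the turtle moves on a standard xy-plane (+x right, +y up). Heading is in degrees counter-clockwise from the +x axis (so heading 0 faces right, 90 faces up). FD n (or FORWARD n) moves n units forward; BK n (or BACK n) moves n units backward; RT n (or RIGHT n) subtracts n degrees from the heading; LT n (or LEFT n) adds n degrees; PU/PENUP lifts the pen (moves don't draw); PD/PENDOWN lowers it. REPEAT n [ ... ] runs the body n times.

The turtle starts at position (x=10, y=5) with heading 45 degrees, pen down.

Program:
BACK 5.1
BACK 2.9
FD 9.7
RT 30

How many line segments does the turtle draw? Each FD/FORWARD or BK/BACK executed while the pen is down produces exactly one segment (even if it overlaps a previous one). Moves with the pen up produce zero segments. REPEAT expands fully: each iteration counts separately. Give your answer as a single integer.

Answer: 3

Derivation:
Executing turtle program step by step:
Start: pos=(10,5), heading=45, pen down
BK 5.1: (10,5) -> (6.394,1.394) [heading=45, draw]
BK 2.9: (6.394,1.394) -> (4.343,-0.657) [heading=45, draw]
FD 9.7: (4.343,-0.657) -> (11.202,6.202) [heading=45, draw]
RT 30: heading 45 -> 15
Final: pos=(11.202,6.202), heading=15, 3 segment(s) drawn
Segments drawn: 3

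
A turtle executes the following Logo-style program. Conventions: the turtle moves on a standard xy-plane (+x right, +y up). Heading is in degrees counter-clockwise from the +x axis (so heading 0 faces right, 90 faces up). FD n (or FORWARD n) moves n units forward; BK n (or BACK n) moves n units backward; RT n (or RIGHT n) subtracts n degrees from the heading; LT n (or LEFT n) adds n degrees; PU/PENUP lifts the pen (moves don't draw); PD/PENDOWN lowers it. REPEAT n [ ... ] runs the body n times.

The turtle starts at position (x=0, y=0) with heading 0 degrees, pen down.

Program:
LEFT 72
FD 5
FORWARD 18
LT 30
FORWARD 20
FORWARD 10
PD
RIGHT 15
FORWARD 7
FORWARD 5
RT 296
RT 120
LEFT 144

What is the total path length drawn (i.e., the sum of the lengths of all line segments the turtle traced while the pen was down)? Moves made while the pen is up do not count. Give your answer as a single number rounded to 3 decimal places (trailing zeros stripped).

Executing turtle program step by step:
Start: pos=(0,0), heading=0, pen down
LT 72: heading 0 -> 72
FD 5: (0,0) -> (1.545,4.755) [heading=72, draw]
FD 18: (1.545,4.755) -> (7.107,21.874) [heading=72, draw]
LT 30: heading 72 -> 102
FD 20: (7.107,21.874) -> (2.949,41.437) [heading=102, draw]
FD 10: (2.949,41.437) -> (0.87,51.219) [heading=102, draw]
PD: pen down
RT 15: heading 102 -> 87
FD 7: (0.87,51.219) -> (1.236,58.209) [heading=87, draw]
FD 5: (1.236,58.209) -> (1.498,63.202) [heading=87, draw]
RT 296: heading 87 -> 151
RT 120: heading 151 -> 31
LT 144: heading 31 -> 175
Final: pos=(1.498,63.202), heading=175, 6 segment(s) drawn

Segment lengths:
  seg 1: (0,0) -> (1.545,4.755), length = 5
  seg 2: (1.545,4.755) -> (7.107,21.874), length = 18
  seg 3: (7.107,21.874) -> (2.949,41.437), length = 20
  seg 4: (2.949,41.437) -> (0.87,51.219), length = 10
  seg 5: (0.87,51.219) -> (1.236,58.209), length = 7
  seg 6: (1.236,58.209) -> (1.498,63.202), length = 5
Total = 65

Answer: 65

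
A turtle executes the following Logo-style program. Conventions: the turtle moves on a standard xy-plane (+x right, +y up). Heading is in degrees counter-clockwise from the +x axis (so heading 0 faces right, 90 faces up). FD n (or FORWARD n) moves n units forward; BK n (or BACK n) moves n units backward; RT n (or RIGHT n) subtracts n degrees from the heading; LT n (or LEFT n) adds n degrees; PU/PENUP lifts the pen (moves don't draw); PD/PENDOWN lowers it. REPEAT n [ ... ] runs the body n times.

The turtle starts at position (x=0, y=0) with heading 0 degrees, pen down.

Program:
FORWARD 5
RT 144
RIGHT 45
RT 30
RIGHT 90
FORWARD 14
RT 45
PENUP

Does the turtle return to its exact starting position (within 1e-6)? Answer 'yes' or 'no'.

Answer: no

Derivation:
Executing turtle program step by step:
Start: pos=(0,0), heading=0, pen down
FD 5: (0,0) -> (5,0) [heading=0, draw]
RT 144: heading 0 -> 216
RT 45: heading 216 -> 171
RT 30: heading 171 -> 141
RT 90: heading 141 -> 51
FD 14: (5,0) -> (13.81,10.88) [heading=51, draw]
RT 45: heading 51 -> 6
PU: pen up
Final: pos=(13.81,10.88), heading=6, 2 segment(s) drawn

Start position: (0, 0)
Final position: (13.81, 10.88)
Distance = 17.581; >= 1e-6 -> NOT closed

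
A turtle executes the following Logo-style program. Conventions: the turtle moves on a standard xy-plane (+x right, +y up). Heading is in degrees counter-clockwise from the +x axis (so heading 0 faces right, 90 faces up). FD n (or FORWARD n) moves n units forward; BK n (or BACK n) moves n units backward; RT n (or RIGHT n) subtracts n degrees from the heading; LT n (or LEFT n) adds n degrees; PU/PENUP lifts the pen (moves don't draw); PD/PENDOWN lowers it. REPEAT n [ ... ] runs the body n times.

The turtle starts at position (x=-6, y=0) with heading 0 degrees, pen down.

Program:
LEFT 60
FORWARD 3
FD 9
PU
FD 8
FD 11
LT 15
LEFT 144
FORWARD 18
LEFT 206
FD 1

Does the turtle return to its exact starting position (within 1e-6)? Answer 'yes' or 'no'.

Executing turtle program step by step:
Start: pos=(-6,0), heading=0, pen down
LT 60: heading 0 -> 60
FD 3: (-6,0) -> (-4.5,2.598) [heading=60, draw]
FD 9: (-4.5,2.598) -> (0,10.392) [heading=60, draw]
PU: pen up
FD 8: (0,10.392) -> (4,17.321) [heading=60, move]
FD 11: (4,17.321) -> (9.5,26.847) [heading=60, move]
LT 15: heading 60 -> 75
LT 144: heading 75 -> 219
FD 18: (9.5,26.847) -> (-4.489,15.519) [heading=219, move]
LT 206: heading 219 -> 65
FD 1: (-4.489,15.519) -> (-4.066,16.425) [heading=65, move]
Final: pos=(-4.066,16.425), heading=65, 2 segment(s) drawn

Start position: (-6, 0)
Final position: (-4.066, 16.425)
Distance = 16.539; >= 1e-6 -> NOT closed

Answer: no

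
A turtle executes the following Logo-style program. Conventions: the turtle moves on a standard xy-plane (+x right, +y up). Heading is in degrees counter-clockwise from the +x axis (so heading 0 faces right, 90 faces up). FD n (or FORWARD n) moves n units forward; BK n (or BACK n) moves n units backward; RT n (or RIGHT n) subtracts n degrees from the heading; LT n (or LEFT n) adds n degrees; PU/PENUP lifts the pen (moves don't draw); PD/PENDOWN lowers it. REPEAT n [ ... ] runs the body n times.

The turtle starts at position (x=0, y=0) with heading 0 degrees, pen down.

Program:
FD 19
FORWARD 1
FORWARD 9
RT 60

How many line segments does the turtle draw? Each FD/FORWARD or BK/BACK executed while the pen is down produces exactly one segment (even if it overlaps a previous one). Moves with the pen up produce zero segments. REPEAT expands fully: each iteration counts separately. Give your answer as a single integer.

Answer: 3

Derivation:
Executing turtle program step by step:
Start: pos=(0,0), heading=0, pen down
FD 19: (0,0) -> (19,0) [heading=0, draw]
FD 1: (19,0) -> (20,0) [heading=0, draw]
FD 9: (20,0) -> (29,0) [heading=0, draw]
RT 60: heading 0 -> 300
Final: pos=(29,0), heading=300, 3 segment(s) drawn
Segments drawn: 3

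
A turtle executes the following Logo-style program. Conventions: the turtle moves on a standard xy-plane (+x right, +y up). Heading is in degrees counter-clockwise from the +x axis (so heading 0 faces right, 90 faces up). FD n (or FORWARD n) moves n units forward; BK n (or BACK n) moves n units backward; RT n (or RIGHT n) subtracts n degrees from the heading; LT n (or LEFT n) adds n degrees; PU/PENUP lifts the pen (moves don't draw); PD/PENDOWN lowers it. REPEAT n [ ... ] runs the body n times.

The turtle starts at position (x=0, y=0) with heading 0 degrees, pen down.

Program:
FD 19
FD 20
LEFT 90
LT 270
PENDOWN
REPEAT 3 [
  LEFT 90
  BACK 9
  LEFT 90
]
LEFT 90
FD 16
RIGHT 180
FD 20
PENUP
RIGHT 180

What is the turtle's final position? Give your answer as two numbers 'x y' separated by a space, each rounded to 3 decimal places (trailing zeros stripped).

Answer: 39 -5

Derivation:
Executing turtle program step by step:
Start: pos=(0,0), heading=0, pen down
FD 19: (0,0) -> (19,0) [heading=0, draw]
FD 20: (19,0) -> (39,0) [heading=0, draw]
LT 90: heading 0 -> 90
LT 270: heading 90 -> 0
PD: pen down
REPEAT 3 [
  -- iteration 1/3 --
  LT 90: heading 0 -> 90
  BK 9: (39,0) -> (39,-9) [heading=90, draw]
  LT 90: heading 90 -> 180
  -- iteration 2/3 --
  LT 90: heading 180 -> 270
  BK 9: (39,-9) -> (39,0) [heading=270, draw]
  LT 90: heading 270 -> 0
  -- iteration 3/3 --
  LT 90: heading 0 -> 90
  BK 9: (39,0) -> (39,-9) [heading=90, draw]
  LT 90: heading 90 -> 180
]
LT 90: heading 180 -> 270
FD 16: (39,-9) -> (39,-25) [heading=270, draw]
RT 180: heading 270 -> 90
FD 20: (39,-25) -> (39,-5) [heading=90, draw]
PU: pen up
RT 180: heading 90 -> 270
Final: pos=(39,-5), heading=270, 7 segment(s) drawn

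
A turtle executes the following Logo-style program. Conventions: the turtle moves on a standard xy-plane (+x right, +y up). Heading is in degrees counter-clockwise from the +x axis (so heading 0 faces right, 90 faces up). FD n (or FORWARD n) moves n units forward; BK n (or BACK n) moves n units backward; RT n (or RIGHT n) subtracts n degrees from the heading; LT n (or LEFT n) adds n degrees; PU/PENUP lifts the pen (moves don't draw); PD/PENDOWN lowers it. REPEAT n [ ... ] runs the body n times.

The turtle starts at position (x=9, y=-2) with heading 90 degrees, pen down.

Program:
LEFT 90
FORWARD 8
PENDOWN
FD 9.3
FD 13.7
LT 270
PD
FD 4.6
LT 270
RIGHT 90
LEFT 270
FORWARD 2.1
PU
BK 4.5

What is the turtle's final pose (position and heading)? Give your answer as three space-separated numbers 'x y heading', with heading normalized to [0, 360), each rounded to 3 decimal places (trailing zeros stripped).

Answer: -19.6 2.6 180

Derivation:
Executing turtle program step by step:
Start: pos=(9,-2), heading=90, pen down
LT 90: heading 90 -> 180
FD 8: (9,-2) -> (1,-2) [heading=180, draw]
PD: pen down
FD 9.3: (1,-2) -> (-8.3,-2) [heading=180, draw]
FD 13.7: (-8.3,-2) -> (-22,-2) [heading=180, draw]
LT 270: heading 180 -> 90
PD: pen down
FD 4.6: (-22,-2) -> (-22,2.6) [heading=90, draw]
LT 270: heading 90 -> 0
RT 90: heading 0 -> 270
LT 270: heading 270 -> 180
FD 2.1: (-22,2.6) -> (-24.1,2.6) [heading=180, draw]
PU: pen up
BK 4.5: (-24.1,2.6) -> (-19.6,2.6) [heading=180, move]
Final: pos=(-19.6,2.6), heading=180, 5 segment(s) drawn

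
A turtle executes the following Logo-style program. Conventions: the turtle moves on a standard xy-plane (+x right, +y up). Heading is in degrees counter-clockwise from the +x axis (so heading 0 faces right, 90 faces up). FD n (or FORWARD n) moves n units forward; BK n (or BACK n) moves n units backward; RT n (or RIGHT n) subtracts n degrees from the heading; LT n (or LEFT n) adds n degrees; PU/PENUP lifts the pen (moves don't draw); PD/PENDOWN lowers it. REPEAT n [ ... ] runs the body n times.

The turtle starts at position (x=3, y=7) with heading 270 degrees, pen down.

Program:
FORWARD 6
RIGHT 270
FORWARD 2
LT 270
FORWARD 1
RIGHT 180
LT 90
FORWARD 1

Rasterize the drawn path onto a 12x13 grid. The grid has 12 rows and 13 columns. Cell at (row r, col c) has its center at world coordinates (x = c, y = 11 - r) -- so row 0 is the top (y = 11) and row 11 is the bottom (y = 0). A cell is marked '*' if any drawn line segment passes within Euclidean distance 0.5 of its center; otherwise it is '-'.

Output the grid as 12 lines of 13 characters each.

Segment 0: (3,7) -> (3,1)
Segment 1: (3,1) -> (5,1)
Segment 2: (5,1) -> (5,0)
Segment 3: (5,0) -> (4,0)

Answer: -------------
-------------
-------------
-------------
---*---------
---*---------
---*---------
---*---------
---*---------
---*---------
---***-------
----**-------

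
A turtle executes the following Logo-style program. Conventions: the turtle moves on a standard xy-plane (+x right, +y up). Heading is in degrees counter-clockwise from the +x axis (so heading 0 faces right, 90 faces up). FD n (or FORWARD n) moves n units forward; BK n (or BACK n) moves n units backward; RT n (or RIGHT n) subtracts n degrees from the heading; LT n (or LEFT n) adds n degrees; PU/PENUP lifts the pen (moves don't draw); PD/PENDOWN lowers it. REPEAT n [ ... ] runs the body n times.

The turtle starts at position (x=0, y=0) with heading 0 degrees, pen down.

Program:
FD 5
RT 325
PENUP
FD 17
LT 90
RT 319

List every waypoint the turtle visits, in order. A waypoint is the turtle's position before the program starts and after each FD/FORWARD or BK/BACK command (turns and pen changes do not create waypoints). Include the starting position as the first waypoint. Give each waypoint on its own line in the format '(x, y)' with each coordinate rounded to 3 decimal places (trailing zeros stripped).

Answer: (0, 0)
(5, 0)
(18.926, 9.751)

Derivation:
Executing turtle program step by step:
Start: pos=(0,0), heading=0, pen down
FD 5: (0,0) -> (5,0) [heading=0, draw]
RT 325: heading 0 -> 35
PU: pen up
FD 17: (5,0) -> (18.926,9.751) [heading=35, move]
LT 90: heading 35 -> 125
RT 319: heading 125 -> 166
Final: pos=(18.926,9.751), heading=166, 1 segment(s) drawn
Waypoints (3 total):
(0, 0)
(5, 0)
(18.926, 9.751)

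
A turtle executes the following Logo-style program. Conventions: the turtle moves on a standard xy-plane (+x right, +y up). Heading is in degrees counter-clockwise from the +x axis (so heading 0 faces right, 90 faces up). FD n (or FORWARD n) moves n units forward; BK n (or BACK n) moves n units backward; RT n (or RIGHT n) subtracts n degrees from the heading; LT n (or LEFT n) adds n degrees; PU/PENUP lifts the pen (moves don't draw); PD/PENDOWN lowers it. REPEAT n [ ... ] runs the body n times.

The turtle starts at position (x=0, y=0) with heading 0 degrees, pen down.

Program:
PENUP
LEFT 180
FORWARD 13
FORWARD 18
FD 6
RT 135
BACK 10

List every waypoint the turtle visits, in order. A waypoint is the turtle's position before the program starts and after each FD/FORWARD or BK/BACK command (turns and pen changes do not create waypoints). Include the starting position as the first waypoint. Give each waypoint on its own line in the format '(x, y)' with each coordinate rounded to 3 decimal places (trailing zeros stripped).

Answer: (0, 0)
(-13, 0)
(-31, 0)
(-37, 0)
(-44.071, -7.071)

Derivation:
Executing turtle program step by step:
Start: pos=(0,0), heading=0, pen down
PU: pen up
LT 180: heading 0 -> 180
FD 13: (0,0) -> (-13,0) [heading=180, move]
FD 18: (-13,0) -> (-31,0) [heading=180, move]
FD 6: (-31,0) -> (-37,0) [heading=180, move]
RT 135: heading 180 -> 45
BK 10: (-37,0) -> (-44.071,-7.071) [heading=45, move]
Final: pos=(-44.071,-7.071), heading=45, 0 segment(s) drawn
Waypoints (5 total):
(0, 0)
(-13, 0)
(-31, 0)
(-37, 0)
(-44.071, -7.071)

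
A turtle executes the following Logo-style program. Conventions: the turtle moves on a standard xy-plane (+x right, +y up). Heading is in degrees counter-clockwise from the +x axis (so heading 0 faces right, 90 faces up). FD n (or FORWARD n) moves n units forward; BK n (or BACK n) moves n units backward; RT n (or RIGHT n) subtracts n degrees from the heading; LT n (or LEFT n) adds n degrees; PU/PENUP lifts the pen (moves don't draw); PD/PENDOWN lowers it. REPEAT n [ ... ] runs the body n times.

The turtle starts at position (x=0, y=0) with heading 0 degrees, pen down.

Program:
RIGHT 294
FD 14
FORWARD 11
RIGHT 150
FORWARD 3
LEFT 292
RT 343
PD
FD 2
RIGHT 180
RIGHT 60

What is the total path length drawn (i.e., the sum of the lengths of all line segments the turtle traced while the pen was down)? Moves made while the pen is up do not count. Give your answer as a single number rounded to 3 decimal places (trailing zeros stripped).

Answer: 30

Derivation:
Executing turtle program step by step:
Start: pos=(0,0), heading=0, pen down
RT 294: heading 0 -> 66
FD 14: (0,0) -> (5.694,12.79) [heading=66, draw]
FD 11: (5.694,12.79) -> (10.168,22.839) [heading=66, draw]
RT 150: heading 66 -> 276
FD 3: (10.168,22.839) -> (10.482,19.855) [heading=276, draw]
LT 292: heading 276 -> 208
RT 343: heading 208 -> 225
PD: pen down
FD 2: (10.482,19.855) -> (9.068,18.441) [heading=225, draw]
RT 180: heading 225 -> 45
RT 60: heading 45 -> 345
Final: pos=(9.068,18.441), heading=345, 4 segment(s) drawn

Segment lengths:
  seg 1: (0,0) -> (5.694,12.79), length = 14
  seg 2: (5.694,12.79) -> (10.168,22.839), length = 11
  seg 3: (10.168,22.839) -> (10.482,19.855), length = 3
  seg 4: (10.482,19.855) -> (9.068,18.441), length = 2
Total = 30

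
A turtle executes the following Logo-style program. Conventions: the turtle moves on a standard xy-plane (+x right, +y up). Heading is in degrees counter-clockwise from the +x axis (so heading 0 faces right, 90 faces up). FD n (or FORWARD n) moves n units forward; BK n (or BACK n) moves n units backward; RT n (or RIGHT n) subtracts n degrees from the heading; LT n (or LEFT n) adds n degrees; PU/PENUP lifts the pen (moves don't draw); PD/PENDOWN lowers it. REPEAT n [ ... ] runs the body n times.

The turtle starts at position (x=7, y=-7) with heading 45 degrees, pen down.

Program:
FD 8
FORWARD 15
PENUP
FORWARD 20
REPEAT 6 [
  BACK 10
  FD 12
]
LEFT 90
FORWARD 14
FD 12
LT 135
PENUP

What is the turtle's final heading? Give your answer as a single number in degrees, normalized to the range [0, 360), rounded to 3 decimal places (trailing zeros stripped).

Executing turtle program step by step:
Start: pos=(7,-7), heading=45, pen down
FD 8: (7,-7) -> (12.657,-1.343) [heading=45, draw]
FD 15: (12.657,-1.343) -> (23.263,9.263) [heading=45, draw]
PU: pen up
FD 20: (23.263,9.263) -> (37.406,23.406) [heading=45, move]
REPEAT 6 [
  -- iteration 1/6 --
  BK 10: (37.406,23.406) -> (30.335,16.335) [heading=45, move]
  FD 12: (30.335,16.335) -> (38.82,24.82) [heading=45, move]
  -- iteration 2/6 --
  BK 10: (38.82,24.82) -> (31.749,17.749) [heading=45, move]
  FD 12: (31.749,17.749) -> (40.234,26.234) [heading=45, move]
  -- iteration 3/6 --
  BK 10: (40.234,26.234) -> (33.163,19.163) [heading=45, move]
  FD 12: (33.163,19.163) -> (41.648,27.648) [heading=45, move]
  -- iteration 4/6 --
  BK 10: (41.648,27.648) -> (34.577,20.577) [heading=45, move]
  FD 12: (34.577,20.577) -> (43.062,29.062) [heading=45, move]
  -- iteration 5/6 --
  BK 10: (43.062,29.062) -> (35.991,21.991) [heading=45, move]
  FD 12: (35.991,21.991) -> (44.477,30.477) [heading=45, move]
  -- iteration 6/6 --
  BK 10: (44.477,30.477) -> (37.406,23.406) [heading=45, move]
  FD 12: (37.406,23.406) -> (45.891,31.891) [heading=45, move]
]
LT 90: heading 45 -> 135
FD 14: (45.891,31.891) -> (35.991,41.79) [heading=135, move]
FD 12: (35.991,41.79) -> (27.506,50.276) [heading=135, move]
LT 135: heading 135 -> 270
PU: pen up
Final: pos=(27.506,50.276), heading=270, 2 segment(s) drawn

Answer: 270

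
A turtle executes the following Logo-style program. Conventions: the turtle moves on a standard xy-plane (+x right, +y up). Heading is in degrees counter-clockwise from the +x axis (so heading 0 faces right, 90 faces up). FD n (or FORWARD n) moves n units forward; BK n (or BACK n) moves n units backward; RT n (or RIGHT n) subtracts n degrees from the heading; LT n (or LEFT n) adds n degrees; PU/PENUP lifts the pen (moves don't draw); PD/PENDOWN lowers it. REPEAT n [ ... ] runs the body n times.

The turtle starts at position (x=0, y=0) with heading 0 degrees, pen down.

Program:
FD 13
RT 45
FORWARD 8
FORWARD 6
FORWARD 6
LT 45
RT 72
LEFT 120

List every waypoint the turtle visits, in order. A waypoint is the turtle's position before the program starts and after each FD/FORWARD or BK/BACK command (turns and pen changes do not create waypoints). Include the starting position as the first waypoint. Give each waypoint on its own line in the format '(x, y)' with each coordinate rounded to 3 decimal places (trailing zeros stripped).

Executing turtle program step by step:
Start: pos=(0,0), heading=0, pen down
FD 13: (0,0) -> (13,0) [heading=0, draw]
RT 45: heading 0 -> 315
FD 8: (13,0) -> (18.657,-5.657) [heading=315, draw]
FD 6: (18.657,-5.657) -> (22.899,-9.899) [heading=315, draw]
FD 6: (22.899,-9.899) -> (27.142,-14.142) [heading=315, draw]
LT 45: heading 315 -> 0
RT 72: heading 0 -> 288
LT 120: heading 288 -> 48
Final: pos=(27.142,-14.142), heading=48, 4 segment(s) drawn
Waypoints (5 total):
(0, 0)
(13, 0)
(18.657, -5.657)
(22.899, -9.899)
(27.142, -14.142)

Answer: (0, 0)
(13, 0)
(18.657, -5.657)
(22.899, -9.899)
(27.142, -14.142)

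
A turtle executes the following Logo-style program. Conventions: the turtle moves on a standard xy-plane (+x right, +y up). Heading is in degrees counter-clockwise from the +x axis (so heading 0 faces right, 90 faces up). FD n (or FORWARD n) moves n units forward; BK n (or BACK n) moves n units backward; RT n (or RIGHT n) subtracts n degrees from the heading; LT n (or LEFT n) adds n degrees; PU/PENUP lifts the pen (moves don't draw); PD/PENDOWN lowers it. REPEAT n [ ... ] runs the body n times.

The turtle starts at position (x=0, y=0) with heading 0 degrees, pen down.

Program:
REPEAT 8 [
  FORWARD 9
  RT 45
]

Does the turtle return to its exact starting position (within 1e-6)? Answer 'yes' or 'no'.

Answer: yes

Derivation:
Executing turtle program step by step:
Start: pos=(0,0), heading=0, pen down
REPEAT 8 [
  -- iteration 1/8 --
  FD 9: (0,0) -> (9,0) [heading=0, draw]
  RT 45: heading 0 -> 315
  -- iteration 2/8 --
  FD 9: (9,0) -> (15.364,-6.364) [heading=315, draw]
  RT 45: heading 315 -> 270
  -- iteration 3/8 --
  FD 9: (15.364,-6.364) -> (15.364,-15.364) [heading=270, draw]
  RT 45: heading 270 -> 225
  -- iteration 4/8 --
  FD 9: (15.364,-15.364) -> (9,-21.728) [heading=225, draw]
  RT 45: heading 225 -> 180
  -- iteration 5/8 --
  FD 9: (9,-21.728) -> (0,-21.728) [heading=180, draw]
  RT 45: heading 180 -> 135
  -- iteration 6/8 --
  FD 9: (0,-21.728) -> (-6.364,-15.364) [heading=135, draw]
  RT 45: heading 135 -> 90
  -- iteration 7/8 --
  FD 9: (-6.364,-15.364) -> (-6.364,-6.364) [heading=90, draw]
  RT 45: heading 90 -> 45
  -- iteration 8/8 --
  FD 9: (-6.364,-6.364) -> (0,0) [heading=45, draw]
  RT 45: heading 45 -> 0
]
Final: pos=(0,0), heading=0, 8 segment(s) drawn

Start position: (0, 0)
Final position: (0, 0)
Distance = 0; < 1e-6 -> CLOSED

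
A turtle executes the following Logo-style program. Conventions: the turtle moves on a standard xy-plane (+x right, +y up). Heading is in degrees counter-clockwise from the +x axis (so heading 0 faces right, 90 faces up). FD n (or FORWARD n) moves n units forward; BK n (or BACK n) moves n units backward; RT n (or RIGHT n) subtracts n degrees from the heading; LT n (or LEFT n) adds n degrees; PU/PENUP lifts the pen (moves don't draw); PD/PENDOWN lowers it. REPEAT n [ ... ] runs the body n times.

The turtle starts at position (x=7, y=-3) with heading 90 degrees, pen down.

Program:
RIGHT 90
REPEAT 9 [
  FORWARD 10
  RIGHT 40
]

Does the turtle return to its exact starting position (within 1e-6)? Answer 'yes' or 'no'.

Answer: yes

Derivation:
Executing turtle program step by step:
Start: pos=(7,-3), heading=90, pen down
RT 90: heading 90 -> 0
REPEAT 9 [
  -- iteration 1/9 --
  FD 10: (7,-3) -> (17,-3) [heading=0, draw]
  RT 40: heading 0 -> 320
  -- iteration 2/9 --
  FD 10: (17,-3) -> (24.66,-9.428) [heading=320, draw]
  RT 40: heading 320 -> 280
  -- iteration 3/9 --
  FD 10: (24.66,-9.428) -> (26.397,-19.276) [heading=280, draw]
  RT 40: heading 280 -> 240
  -- iteration 4/9 --
  FD 10: (26.397,-19.276) -> (21.397,-27.936) [heading=240, draw]
  RT 40: heading 240 -> 200
  -- iteration 5/9 --
  FD 10: (21.397,-27.936) -> (12,-31.356) [heading=200, draw]
  RT 40: heading 200 -> 160
  -- iteration 6/9 --
  FD 10: (12,-31.356) -> (2.603,-27.936) [heading=160, draw]
  RT 40: heading 160 -> 120
  -- iteration 7/9 --
  FD 10: (2.603,-27.936) -> (-2.397,-19.276) [heading=120, draw]
  RT 40: heading 120 -> 80
  -- iteration 8/9 --
  FD 10: (-2.397,-19.276) -> (-0.66,-9.428) [heading=80, draw]
  RT 40: heading 80 -> 40
  -- iteration 9/9 --
  FD 10: (-0.66,-9.428) -> (7,-3) [heading=40, draw]
  RT 40: heading 40 -> 0
]
Final: pos=(7,-3), heading=0, 9 segment(s) drawn

Start position: (7, -3)
Final position: (7, -3)
Distance = 0; < 1e-6 -> CLOSED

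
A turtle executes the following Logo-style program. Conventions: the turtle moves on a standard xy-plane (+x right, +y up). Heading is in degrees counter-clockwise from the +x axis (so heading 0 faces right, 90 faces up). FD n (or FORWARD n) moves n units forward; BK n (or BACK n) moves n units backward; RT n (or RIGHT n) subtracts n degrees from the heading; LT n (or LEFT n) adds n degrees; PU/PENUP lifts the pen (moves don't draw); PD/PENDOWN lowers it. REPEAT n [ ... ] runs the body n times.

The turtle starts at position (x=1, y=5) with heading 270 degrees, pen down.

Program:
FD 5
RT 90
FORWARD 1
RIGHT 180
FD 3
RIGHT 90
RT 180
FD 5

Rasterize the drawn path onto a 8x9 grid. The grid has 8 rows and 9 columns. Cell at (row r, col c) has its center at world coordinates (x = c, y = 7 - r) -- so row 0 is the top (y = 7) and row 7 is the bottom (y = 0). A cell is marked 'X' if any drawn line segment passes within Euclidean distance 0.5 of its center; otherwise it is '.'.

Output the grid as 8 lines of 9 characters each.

Answer: .........
.........
.X.X.....
.X.X.....
.X.X.....
.X.X.....
.X.X.....
XXXX.....

Derivation:
Segment 0: (1,5) -> (1,0)
Segment 1: (1,0) -> (-0,0)
Segment 2: (-0,0) -> (3,0)
Segment 3: (3,0) -> (3,5)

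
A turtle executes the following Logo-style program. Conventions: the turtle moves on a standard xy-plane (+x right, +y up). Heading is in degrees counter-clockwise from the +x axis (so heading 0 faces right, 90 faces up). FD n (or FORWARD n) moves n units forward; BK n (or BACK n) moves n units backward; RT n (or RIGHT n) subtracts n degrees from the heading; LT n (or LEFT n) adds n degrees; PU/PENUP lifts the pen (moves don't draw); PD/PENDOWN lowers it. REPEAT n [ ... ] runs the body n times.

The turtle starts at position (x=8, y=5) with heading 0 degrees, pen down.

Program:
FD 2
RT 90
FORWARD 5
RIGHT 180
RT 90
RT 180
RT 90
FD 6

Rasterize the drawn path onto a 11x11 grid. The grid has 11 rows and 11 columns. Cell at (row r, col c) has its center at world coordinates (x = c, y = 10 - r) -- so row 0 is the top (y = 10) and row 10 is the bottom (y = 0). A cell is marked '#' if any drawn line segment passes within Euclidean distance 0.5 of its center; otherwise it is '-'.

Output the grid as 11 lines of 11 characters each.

Answer: -----------
-----------
-----------
-----------
----------#
--------###
----------#
----------#
----------#
----------#
----------#

Derivation:
Segment 0: (8,5) -> (10,5)
Segment 1: (10,5) -> (10,0)
Segment 2: (10,0) -> (10,6)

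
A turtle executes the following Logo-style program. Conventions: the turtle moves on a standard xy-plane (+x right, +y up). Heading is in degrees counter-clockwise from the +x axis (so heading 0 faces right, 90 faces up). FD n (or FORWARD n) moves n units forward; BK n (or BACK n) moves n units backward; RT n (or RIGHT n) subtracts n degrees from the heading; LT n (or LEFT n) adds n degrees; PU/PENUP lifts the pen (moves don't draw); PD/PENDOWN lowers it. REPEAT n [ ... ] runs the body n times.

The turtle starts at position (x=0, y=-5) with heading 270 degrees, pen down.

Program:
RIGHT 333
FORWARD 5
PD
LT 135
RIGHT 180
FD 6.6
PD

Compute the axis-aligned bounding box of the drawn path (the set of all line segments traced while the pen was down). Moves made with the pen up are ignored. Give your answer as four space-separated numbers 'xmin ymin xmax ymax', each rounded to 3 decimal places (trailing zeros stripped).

Executing turtle program step by step:
Start: pos=(0,-5), heading=270, pen down
RT 333: heading 270 -> 297
FD 5: (0,-5) -> (2.27,-9.455) [heading=297, draw]
PD: pen down
LT 135: heading 297 -> 72
RT 180: heading 72 -> 252
FD 6.6: (2.27,-9.455) -> (0.23,-15.732) [heading=252, draw]
PD: pen down
Final: pos=(0.23,-15.732), heading=252, 2 segment(s) drawn

Segment endpoints: x in {0, 0.23, 2.27}, y in {-15.732, -9.455, -5}
xmin=0, ymin=-15.732, xmax=2.27, ymax=-5

Answer: 0 -15.732 2.27 -5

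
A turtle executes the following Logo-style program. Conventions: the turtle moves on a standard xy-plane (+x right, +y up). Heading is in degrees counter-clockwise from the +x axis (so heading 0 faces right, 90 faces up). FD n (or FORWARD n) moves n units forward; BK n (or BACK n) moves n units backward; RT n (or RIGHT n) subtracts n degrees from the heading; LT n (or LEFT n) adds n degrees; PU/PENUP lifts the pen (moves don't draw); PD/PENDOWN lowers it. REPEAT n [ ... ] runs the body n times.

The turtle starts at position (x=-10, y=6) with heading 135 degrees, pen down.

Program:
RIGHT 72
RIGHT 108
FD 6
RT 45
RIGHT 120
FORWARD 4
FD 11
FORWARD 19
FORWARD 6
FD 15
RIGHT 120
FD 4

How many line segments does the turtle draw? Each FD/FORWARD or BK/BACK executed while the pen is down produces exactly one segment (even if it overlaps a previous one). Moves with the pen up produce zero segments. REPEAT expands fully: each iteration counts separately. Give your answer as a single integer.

Executing turtle program step by step:
Start: pos=(-10,6), heading=135, pen down
RT 72: heading 135 -> 63
RT 108: heading 63 -> 315
FD 6: (-10,6) -> (-5.757,1.757) [heading=315, draw]
RT 45: heading 315 -> 270
RT 120: heading 270 -> 150
FD 4: (-5.757,1.757) -> (-9.221,3.757) [heading=150, draw]
FD 11: (-9.221,3.757) -> (-18.748,9.257) [heading=150, draw]
FD 19: (-18.748,9.257) -> (-35.202,18.757) [heading=150, draw]
FD 6: (-35.202,18.757) -> (-40.398,21.757) [heading=150, draw]
FD 15: (-40.398,21.757) -> (-53.389,29.257) [heading=150, draw]
RT 120: heading 150 -> 30
FD 4: (-53.389,29.257) -> (-49.925,31.257) [heading=30, draw]
Final: pos=(-49.925,31.257), heading=30, 7 segment(s) drawn
Segments drawn: 7

Answer: 7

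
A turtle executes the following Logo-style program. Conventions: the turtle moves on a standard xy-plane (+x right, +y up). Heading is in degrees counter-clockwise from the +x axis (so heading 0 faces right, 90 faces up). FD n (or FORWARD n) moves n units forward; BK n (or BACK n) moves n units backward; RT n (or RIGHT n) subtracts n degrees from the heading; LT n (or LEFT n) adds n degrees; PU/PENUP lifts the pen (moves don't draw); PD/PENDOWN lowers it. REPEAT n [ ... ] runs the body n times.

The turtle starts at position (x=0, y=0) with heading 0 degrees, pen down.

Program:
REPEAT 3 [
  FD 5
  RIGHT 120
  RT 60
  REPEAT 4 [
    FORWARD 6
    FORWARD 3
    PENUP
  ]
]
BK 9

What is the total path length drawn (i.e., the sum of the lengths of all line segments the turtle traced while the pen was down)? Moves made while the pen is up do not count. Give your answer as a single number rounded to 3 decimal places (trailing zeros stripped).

Executing turtle program step by step:
Start: pos=(0,0), heading=0, pen down
REPEAT 3 [
  -- iteration 1/3 --
  FD 5: (0,0) -> (5,0) [heading=0, draw]
  RT 120: heading 0 -> 240
  RT 60: heading 240 -> 180
  REPEAT 4 [
    -- iteration 1/4 --
    FD 6: (5,0) -> (-1,0) [heading=180, draw]
    FD 3: (-1,0) -> (-4,0) [heading=180, draw]
    PU: pen up
    -- iteration 2/4 --
    FD 6: (-4,0) -> (-10,0) [heading=180, move]
    FD 3: (-10,0) -> (-13,0) [heading=180, move]
    PU: pen up
    -- iteration 3/4 --
    FD 6: (-13,0) -> (-19,0) [heading=180, move]
    FD 3: (-19,0) -> (-22,0) [heading=180, move]
    PU: pen up
    -- iteration 4/4 --
    FD 6: (-22,0) -> (-28,0) [heading=180, move]
    FD 3: (-28,0) -> (-31,0) [heading=180, move]
    PU: pen up
  ]
  -- iteration 2/3 --
  FD 5: (-31,0) -> (-36,0) [heading=180, move]
  RT 120: heading 180 -> 60
  RT 60: heading 60 -> 0
  REPEAT 4 [
    -- iteration 1/4 --
    FD 6: (-36,0) -> (-30,0) [heading=0, move]
    FD 3: (-30,0) -> (-27,0) [heading=0, move]
    PU: pen up
    -- iteration 2/4 --
    FD 6: (-27,0) -> (-21,0) [heading=0, move]
    FD 3: (-21,0) -> (-18,0) [heading=0, move]
    PU: pen up
    -- iteration 3/4 --
    FD 6: (-18,0) -> (-12,0) [heading=0, move]
    FD 3: (-12,0) -> (-9,0) [heading=0, move]
    PU: pen up
    -- iteration 4/4 --
    FD 6: (-9,0) -> (-3,0) [heading=0, move]
    FD 3: (-3,0) -> (0,0) [heading=0, move]
    PU: pen up
  ]
  -- iteration 3/3 --
  FD 5: (0,0) -> (5,0) [heading=0, move]
  RT 120: heading 0 -> 240
  RT 60: heading 240 -> 180
  REPEAT 4 [
    -- iteration 1/4 --
    FD 6: (5,0) -> (-1,0) [heading=180, move]
    FD 3: (-1,0) -> (-4,0) [heading=180, move]
    PU: pen up
    -- iteration 2/4 --
    FD 6: (-4,0) -> (-10,0) [heading=180, move]
    FD 3: (-10,0) -> (-13,0) [heading=180, move]
    PU: pen up
    -- iteration 3/4 --
    FD 6: (-13,0) -> (-19,0) [heading=180, move]
    FD 3: (-19,0) -> (-22,0) [heading=180, move]
    PU: pen up
    -- iteration 4/4 --
    FD 6: (-22,0) -> (-28,0) [heading=180, move]
    FD 3: (-28,0) -> (-31,0) [heading=180, move]
    PU: pen up
  ]
]
BK 9: (-31,0) -> (-22,0) [heading=180, move]
Final: pos=(-22,0), heading=180, 3 segment(s) drawn

Segment lengths:
  seg 1: (0,0) -> (5,0), length = 5
  seg 2: (5,0) -> (-1,0), length = 6
  seg 3: (-1,0) -> (-4,0), length = 3
Total = 14

Answer: 14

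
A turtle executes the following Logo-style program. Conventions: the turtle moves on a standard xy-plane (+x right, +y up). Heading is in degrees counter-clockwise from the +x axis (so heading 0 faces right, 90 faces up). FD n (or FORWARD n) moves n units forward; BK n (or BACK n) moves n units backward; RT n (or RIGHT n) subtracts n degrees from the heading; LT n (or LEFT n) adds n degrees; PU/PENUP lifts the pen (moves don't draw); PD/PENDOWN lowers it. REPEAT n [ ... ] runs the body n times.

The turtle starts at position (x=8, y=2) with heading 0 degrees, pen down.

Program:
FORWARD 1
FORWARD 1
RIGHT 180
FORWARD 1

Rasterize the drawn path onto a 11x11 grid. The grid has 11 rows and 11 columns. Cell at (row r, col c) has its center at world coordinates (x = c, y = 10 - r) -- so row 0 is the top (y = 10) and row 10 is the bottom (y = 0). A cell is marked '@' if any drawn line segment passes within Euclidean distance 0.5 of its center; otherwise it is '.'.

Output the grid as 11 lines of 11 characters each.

Segment 0: (8,2) -> (9,2)
Segment 1: (9,2) -> (10,2)
Segment 2: (10,2) -> (9,2)

Answer: ...........
...........
...........
...........
...........
...........
...........
...........
........@@@
...........
...........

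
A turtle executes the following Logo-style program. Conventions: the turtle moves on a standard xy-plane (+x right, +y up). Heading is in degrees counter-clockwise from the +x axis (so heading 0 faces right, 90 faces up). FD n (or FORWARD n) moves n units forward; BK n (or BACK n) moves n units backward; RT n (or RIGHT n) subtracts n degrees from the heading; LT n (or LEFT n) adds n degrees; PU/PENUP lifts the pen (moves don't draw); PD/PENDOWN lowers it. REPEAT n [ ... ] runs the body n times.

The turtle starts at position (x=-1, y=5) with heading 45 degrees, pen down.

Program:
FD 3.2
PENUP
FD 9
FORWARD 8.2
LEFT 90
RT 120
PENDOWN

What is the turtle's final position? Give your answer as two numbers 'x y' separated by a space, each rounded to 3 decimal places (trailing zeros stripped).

Executing turtle program step by step:
Start: pos=(-1,5), heading=45, pen down
FD 3.2: (-1,5) -> (1.263,7.263) [heading=45, draw]
PU: pen up
FD 9: (1.263,7.263) -> (7.627,13.627) [heading=45, move]
FD 8.2: (7.627,13.627) -> (13.425,19.425) [heading=45, move]
LT 90: heading 45 -> 135
RT 120: heading 135 -> 15
PD: pen down
Final: pos=(13.425,19.425), heading=15, 1 segment(s) drawn

Answer: 13.425 19.425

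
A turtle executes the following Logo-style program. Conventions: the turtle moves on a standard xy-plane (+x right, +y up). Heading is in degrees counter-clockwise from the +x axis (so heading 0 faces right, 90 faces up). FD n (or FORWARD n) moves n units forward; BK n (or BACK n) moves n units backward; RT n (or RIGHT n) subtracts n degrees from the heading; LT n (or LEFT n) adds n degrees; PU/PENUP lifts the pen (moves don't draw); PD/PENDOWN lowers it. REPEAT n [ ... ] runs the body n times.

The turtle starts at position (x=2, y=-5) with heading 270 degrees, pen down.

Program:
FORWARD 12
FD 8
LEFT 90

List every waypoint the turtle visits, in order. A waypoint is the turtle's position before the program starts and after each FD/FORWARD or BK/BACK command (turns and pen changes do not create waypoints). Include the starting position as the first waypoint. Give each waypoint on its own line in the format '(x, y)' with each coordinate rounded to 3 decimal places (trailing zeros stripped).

Answer: (2, -5)
(2, -17)
(2, -25)

Derivation:
Executing turtle program step by step:
Start: pos=(2,-5), heading=270, pen down
FD 12: (2,-5) -> (2,-17) [heading=270, draw]
FD 8: (2,-17) -> (2,-25) [heading=270, draw]
LT 90: heading 270 -> 0
Final: pos=(2,-25), heading=0, 2 segment(s) drawn
Waypoints (3 total):
(2, -5)
(2, -17)
(2, -25)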